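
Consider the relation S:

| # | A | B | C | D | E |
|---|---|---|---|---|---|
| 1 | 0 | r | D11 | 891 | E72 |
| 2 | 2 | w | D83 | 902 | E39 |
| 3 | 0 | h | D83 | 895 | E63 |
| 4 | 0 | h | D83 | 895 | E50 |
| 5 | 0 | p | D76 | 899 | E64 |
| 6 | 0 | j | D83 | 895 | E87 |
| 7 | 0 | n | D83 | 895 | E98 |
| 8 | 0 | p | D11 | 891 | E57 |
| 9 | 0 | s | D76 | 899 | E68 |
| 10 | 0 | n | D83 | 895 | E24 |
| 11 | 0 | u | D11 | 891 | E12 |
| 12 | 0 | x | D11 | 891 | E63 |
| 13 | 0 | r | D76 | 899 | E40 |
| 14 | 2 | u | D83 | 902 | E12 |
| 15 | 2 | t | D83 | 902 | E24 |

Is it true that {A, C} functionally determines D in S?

(A=0, C=D11): rows 1, 8, 11, 12 → D = 891, 891, 891, 891 ✓
(A=2, C=D83): rows 2, 14, 15 → D = 902, 902, 902 ✓
(A=0, C=D83): rows 3, 4, 6, 7, 10 → D = 895, 895, 895, 895, 895 ✓
(A=0, C=D76): rows 5, 9, 13 → D = 899, 899, 899 ✓
Every {A, C} value is associated with a single D value, so {A, C} → D holds.

Yes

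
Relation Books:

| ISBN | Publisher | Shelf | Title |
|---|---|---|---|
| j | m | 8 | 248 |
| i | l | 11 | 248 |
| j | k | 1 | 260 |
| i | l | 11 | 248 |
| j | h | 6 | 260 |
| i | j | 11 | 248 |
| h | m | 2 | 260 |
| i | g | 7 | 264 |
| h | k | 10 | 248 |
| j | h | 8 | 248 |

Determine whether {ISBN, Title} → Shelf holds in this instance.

(ISBN=j, Title=248): 2 rows → Shelf = 8, 8 ✓
(ISBN=i, Title=248): 3 rows → Shelf = 11, 11, 11 ✓
(ISBN=j, Title=260): 2 rows → Shelf takes values {1, 6} — violation
(ISBN=h, Title=260): 1 row → Shelf = 2 ✓
(ISBN=i, Title=264): 1 row → Shelf = 7 ✓
(ISBN=h, Title=248): 1 row → Shelf = 10 ✓
Two rows agree on {ISBN, Title} but differ on Shelf, so {ISBN, Title} → Shelf does not hold.

No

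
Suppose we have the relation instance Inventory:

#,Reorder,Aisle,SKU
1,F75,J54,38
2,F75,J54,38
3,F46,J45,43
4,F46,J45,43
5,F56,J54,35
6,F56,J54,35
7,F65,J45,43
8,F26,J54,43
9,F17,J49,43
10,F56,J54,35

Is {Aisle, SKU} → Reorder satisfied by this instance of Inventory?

No

(Aisle=J54, SKU=38): rows 1, 2 → Reorder = F75, F75 ✓
(Aisle=J45, SKU=43): rows 3, 4, 7 → Reorder takes values {F46, F65} — violation
(Aisle=J54, SKU=35): rows 5, 6, 10 → Reorder = F56, F56, F56 ✓
(Aisle=J54, SKU=43): row 8 → Reorder = F26 ✓
(Aisle=J49, SKU=43): row 9 → Reorder = F17 ✓
Two rows agree on {Aisle, SKU} but differ on Reorder, so {Aisle, SKU} → Reorder does not hold.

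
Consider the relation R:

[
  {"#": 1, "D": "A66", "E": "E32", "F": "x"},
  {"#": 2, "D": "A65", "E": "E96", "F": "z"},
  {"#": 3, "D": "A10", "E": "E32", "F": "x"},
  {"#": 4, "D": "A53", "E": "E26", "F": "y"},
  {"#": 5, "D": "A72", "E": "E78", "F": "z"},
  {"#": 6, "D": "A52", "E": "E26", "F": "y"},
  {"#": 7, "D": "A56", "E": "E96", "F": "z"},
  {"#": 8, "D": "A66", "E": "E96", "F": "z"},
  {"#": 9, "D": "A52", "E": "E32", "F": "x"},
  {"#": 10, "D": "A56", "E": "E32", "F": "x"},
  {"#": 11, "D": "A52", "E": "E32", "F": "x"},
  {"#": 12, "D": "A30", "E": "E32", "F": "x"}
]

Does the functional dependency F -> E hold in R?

F=x: rows 1, 3, 9, 10, 11, 12 → E = E32, E32, E32, E32, E32, E32 ✓
F=z: rows 2, 5, 7, 8 → E takes values {E96, E78} — violation
F=y: rows 4, 6 → E = E26, E26 ✓
Two rows agree on F but differ on E, so F -> E does not hold.

No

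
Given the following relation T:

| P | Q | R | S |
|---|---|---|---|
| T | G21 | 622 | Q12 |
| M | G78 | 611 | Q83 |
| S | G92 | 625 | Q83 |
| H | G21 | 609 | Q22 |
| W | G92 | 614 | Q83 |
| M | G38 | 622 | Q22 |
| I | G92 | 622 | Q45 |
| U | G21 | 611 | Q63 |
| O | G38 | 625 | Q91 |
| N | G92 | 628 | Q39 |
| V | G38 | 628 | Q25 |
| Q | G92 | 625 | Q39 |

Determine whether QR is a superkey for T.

Two distinct rows share (Q=G92, R=625), so QR does not determine every attribute — not a superkey.

No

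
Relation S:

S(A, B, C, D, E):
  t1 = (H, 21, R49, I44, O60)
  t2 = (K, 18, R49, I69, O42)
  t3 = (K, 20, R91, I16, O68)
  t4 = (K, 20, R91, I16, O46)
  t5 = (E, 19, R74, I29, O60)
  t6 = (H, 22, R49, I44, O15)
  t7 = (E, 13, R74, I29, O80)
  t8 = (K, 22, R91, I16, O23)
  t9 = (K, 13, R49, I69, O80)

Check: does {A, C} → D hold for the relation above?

Yes

(A=H, C=R49): rows 1, 6 → D = I44, I44 ✓
(A=K, C=R49): rows 2, 9 → D = I69, I69 ✓
(A=K, C=R91): rows 3, 4, 8 → D = I16, I16, I16 ✓
(A=E, C=R74): rows 5, 7 → D = I29, I29 ✓
Every {A, C} value is associated with a single D value, so {A, C} → D holds.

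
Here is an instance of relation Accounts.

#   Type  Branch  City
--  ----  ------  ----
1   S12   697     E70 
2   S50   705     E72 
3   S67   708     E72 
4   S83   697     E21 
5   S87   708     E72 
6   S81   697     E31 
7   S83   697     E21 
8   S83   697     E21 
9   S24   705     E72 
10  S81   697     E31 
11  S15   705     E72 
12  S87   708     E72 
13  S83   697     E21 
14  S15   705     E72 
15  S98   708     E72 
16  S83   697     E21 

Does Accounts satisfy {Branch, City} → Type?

(Branch=697, City=E70): row 1 → Type = S12 ✓
(Branch=705, City=E72): rows 2, 9, 11, 14 → Type takes values {S50, S24, S15} — violation
(Branch=708, City=E72): rows 3, 5, 12, 15 → Type takes values {S67, S87, S98} — violation
(Branch=697, City=E21): rows 4, 7, 8, 13, 16 → Type = S83, S83, S83, S83, S83 ✓
(Branch=697, City=E31): rows 6, 10 → Type = S81, S81 ✓
Two rows agree on {Branch, City} but differ on Type, so {Branch, City} → Type does not hold.

No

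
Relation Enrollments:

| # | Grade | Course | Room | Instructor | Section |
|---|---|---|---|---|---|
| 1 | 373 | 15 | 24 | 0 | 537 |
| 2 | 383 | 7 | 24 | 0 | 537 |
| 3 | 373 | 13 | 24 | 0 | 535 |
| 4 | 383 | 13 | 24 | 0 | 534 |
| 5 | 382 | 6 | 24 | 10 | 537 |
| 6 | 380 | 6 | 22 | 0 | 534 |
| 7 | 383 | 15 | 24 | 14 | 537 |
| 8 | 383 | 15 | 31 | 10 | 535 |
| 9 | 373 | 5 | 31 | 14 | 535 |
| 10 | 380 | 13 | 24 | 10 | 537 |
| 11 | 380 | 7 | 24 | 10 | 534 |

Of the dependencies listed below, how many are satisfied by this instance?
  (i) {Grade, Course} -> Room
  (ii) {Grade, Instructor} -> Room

1

(i) {Grade, Course} -> Room: (Grade=383, Course=15): rows 7, 8 → Room takes values {24, 31} — violation — fails.
(ii) {Grade, Instructor} -> Room: every LHS value maps to a single RHS value — holds.
1 of the 2 dependencies holds.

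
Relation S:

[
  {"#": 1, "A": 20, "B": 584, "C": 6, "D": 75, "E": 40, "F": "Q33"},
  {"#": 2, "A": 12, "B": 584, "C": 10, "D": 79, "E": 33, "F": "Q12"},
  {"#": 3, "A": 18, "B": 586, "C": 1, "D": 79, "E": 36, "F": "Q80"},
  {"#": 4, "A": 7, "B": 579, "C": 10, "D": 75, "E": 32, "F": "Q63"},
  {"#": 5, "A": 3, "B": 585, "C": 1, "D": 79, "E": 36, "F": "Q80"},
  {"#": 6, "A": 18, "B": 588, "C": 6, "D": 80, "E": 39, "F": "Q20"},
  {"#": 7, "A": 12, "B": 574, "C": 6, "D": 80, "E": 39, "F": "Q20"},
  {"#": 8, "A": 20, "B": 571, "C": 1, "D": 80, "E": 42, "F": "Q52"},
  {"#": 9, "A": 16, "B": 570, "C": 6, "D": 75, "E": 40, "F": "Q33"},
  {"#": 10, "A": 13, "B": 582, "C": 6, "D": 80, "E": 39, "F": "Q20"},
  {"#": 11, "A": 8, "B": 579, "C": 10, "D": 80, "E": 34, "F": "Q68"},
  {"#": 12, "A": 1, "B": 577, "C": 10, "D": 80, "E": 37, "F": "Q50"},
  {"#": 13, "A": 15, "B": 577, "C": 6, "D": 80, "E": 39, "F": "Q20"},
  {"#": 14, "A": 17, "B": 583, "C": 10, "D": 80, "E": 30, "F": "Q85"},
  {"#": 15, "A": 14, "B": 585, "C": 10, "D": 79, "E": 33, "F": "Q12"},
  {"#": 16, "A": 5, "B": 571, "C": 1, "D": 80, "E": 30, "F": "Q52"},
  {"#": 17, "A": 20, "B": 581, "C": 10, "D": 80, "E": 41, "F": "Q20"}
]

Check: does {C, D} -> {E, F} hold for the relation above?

No

(C=6, D=75): rows 1, 9 → {E,F} = (40, Q33), (40, Q33) ✓
(C=10, D=79): rows 2, 15 → {E,F} = (33, Q12), (33, Q12) ✓
(C=1, D=79): rows 3, 5 → {E,F} = (36, Q80), (36, Q80) ✓
(C=10, D=75): row 4 → {E,F} = (32, Q63) ✓
(C=6, D=80): rows 6, 7, 10, 13 → {E,F} = (39, Q20), (39, Q20), (39, Q20), (39, Q20) ✓
(C=1, D=80): rows 8, 16 → {E,F} takes values {(42, Q52), (30, Q52)} — violation
(C=10, D=80): rows 11, 12, 14, 17 → {E,F} takes values {(34, Q68), (37, Q50), (30, Q85), (41, Q20)} — violation
Two rows agree on {C, D} but differ on {E, F}, so {C, D} -> {E, F} does not hold.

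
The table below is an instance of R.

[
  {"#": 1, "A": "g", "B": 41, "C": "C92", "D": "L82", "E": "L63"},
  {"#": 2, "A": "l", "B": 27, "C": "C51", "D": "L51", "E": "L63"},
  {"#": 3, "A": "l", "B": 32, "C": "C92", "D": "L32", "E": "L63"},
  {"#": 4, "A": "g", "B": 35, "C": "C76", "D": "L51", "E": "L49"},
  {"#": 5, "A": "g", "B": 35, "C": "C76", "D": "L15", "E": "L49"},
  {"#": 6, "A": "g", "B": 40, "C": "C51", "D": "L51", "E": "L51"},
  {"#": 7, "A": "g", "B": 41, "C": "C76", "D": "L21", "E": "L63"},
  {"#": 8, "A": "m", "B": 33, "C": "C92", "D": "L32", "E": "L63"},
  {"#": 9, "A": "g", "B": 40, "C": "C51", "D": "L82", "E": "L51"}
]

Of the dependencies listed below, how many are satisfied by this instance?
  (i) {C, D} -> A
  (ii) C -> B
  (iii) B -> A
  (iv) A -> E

1

(i) {C, D} -> A: (C=C51, D=L51): rows 2, 6 → A takes values {l, g} — violation; (C=C92, D=L32): rows 3, 8 → A takes values {l, m} — violation — fails.
(ii) C -> B: C=C92: rows 1, 3, 8 → B takes values {41, 32, 33} — violation; C=C51: rows 2, 6, 9 → B takes values {27, 40} — violation; C=C76: rows 4, 5, 7 → B takes values {35, 41} — violation — fails.
(iii) B -> A: every LHS value maps to a single RHS value — holds.
(iv) A -> E: A=g: rows 1, 4, 5, 6, 7, 9 → E takes values {L63, L49, L51} — violation — fails.
1 of the 4 dependencies holds.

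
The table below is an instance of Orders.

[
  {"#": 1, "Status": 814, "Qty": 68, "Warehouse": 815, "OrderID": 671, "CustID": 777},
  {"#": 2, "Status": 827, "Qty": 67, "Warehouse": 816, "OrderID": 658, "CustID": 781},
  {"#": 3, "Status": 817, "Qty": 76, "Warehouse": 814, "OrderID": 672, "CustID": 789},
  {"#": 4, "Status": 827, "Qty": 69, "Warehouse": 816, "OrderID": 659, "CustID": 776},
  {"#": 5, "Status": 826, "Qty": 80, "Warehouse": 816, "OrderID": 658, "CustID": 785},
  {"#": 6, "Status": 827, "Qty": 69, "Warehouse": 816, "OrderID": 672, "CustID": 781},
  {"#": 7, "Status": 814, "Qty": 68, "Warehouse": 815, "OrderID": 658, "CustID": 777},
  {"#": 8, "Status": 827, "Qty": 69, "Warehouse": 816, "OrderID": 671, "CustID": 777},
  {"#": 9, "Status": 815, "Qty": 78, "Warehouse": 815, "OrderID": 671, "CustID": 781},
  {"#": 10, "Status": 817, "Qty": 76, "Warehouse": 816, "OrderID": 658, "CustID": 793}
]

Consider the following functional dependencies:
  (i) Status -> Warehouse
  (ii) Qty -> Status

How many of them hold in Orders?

(i) Status -> Warehouse: Status=817: rows 3, 10 → Warehouse takes values {814, 816} — violation — fails.
(ii) Qty -> Status: every LHS value maps to a single RHS value — holds.
1 of the 2 dependencies holds.

1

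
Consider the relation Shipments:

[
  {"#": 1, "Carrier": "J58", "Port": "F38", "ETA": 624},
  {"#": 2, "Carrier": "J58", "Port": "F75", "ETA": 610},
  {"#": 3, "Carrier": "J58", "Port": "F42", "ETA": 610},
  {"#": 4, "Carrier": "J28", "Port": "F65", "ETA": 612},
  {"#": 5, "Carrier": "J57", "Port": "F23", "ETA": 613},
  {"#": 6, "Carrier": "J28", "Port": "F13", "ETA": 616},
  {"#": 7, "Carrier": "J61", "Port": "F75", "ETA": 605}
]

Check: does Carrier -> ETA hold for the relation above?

No

Carrier=J58: rows 1, 2, 3 → ETA takes values {624, 610} — violation
Carrier=J28: rows 4, 6 → ETA takes values {612, 616} — violation
Carrier=J57: row 5 → ETA = 613 ✓
Carrier=J61: row 7 → ETA = 605 ✓
Two rows agree on Carrier but differ on ETA, so Carrier -> ETA does not hold.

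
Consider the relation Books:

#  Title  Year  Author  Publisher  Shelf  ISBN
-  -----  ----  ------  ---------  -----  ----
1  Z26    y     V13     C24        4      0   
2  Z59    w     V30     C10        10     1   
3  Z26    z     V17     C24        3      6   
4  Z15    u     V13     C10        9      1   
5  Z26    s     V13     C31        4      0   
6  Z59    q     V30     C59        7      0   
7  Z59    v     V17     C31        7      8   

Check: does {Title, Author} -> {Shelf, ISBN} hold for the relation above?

No

(Title=Z26, Author=V13): rows 1, 5 → {Shelf,ISBN} = (4, 0), (4, 0) ✓
(Title=Z59, Author=V30): rows 2, 6 → {Shelf,ISBN} takes values {(10, 1), (7, 0)} — violation
(Title=Z26, Author=V17): row 3 → {Shelf,ISBN} = (3, 6) ✓
(Title=Z15, Author=V13): row 4 → {Shelf,ISBN} = (9, 1) ✓
(Title=Z59, Author=V17): row 7 → {Shelf,ISBN} = (7, 8) ✓
Two rows agree on {Title, Author} but differ on {Shelf, ISBN}, so {Title, Author} -> {Shelf, ISBN} does not hold.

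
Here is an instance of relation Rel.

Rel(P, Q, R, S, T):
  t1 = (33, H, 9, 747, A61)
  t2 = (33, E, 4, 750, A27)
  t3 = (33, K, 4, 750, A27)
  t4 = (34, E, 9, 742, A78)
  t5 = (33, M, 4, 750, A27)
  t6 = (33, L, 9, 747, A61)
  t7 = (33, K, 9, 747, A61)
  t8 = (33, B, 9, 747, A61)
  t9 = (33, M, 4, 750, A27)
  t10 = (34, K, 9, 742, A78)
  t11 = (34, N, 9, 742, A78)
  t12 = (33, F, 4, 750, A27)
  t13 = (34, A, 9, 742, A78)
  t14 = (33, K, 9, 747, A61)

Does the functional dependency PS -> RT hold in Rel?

(P=33, S=747): rows 1, 6, 7, 8, 14 → {R,T} = (9, A61), (9, A61), (9, A61), (9, A61), (9, A61) ✓
(P=33, S=750): rows 2, 3, 5, 9, 12 → {R,T} = (4, A27), (4, A27), (4, A27), (4, A27), (4, A27) ✓
(P=34, S=742): rows 4, 10, 11, 13 → {R,T} = (9, A78), (9, A78), (9, A78), (9, A78) ✓
Every PS value is associated with a single RT value, so PS -> RT holds.

Yes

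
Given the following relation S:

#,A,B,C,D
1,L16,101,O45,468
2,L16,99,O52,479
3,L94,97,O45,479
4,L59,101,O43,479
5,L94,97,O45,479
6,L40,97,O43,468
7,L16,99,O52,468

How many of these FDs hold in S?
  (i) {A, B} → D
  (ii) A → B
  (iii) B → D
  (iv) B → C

(i) {A, B} → D: (A=L16, B=99): rows 2, 7 → D takes values {479, 468} — violation — fails.
(ii) A → B: A=L16: rows 1, 2, 7 → B takes values {101, 99} — violation — fails.
(iii) B → D: B=101: rows 1, 4 → D takes values {468, 479} — violation; B=99: rows 2, 7 → D takes values {479, 468} — violation; B=97: rows 3, 5, 6 → D takes values {479, 468} — violation — fails.
(iv) B → C: B=101: rows 1, 4 → C takes values {O45, O43} — violation; B=97: rows 3, 5, 6 → C takes values {O45, O43} — violation — fails.
None of the 4 dependencies hold.

0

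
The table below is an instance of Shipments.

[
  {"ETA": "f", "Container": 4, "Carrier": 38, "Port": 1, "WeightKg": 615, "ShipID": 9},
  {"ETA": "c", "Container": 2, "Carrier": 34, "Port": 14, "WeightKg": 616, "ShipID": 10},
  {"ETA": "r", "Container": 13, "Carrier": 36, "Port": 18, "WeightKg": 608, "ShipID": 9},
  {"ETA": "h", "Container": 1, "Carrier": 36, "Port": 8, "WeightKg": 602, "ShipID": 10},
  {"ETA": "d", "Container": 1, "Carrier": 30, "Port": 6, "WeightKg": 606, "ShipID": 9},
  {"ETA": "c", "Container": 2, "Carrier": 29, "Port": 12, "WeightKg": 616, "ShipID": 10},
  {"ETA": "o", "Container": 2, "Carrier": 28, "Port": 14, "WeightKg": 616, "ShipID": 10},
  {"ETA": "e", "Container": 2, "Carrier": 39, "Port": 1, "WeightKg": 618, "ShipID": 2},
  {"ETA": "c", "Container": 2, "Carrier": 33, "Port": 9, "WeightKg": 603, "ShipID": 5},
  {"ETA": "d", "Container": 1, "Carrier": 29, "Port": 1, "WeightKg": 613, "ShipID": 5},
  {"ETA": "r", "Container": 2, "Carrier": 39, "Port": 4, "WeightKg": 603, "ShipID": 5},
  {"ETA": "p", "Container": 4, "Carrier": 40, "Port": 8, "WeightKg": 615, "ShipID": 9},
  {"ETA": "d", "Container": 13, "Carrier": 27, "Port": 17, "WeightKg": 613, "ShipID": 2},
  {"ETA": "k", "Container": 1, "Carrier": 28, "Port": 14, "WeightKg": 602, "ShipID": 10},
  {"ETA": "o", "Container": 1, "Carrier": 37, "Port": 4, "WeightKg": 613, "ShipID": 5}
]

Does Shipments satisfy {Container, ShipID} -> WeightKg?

(Container=4, ShipID=9): 2 rows → WeightKg = 615, 615 ✓
(Container=2, ShipID=10): 3 rows → WeightKg = 616, 616, 616 ✓
(Container=13, ShipID=9): 1 row → WeightKg = 608 ✓
(Container=1, ShipID=10): 2 rows → WeightKg = 602, 602 ✓
(Container=1, ShipID=9): 1 row → WeightKg = 606 ✓
(Container=2, ShipID=2): 1 row → WeightKg = 618 ✓
(Container=2, ShipID=5): 2 rows → WeightKg = 603, 603 ✓
(Container=1, ShipID=5): 2 rows → WeightKg = 613, 613 ✓
(Container=13, ShipID=2): 1 row → WeightKg = 613 ✓
Every {Container, ShipID} value is associated with a single WeightKg value, so {Container, ShipID} -> WeightKg holds.

Yes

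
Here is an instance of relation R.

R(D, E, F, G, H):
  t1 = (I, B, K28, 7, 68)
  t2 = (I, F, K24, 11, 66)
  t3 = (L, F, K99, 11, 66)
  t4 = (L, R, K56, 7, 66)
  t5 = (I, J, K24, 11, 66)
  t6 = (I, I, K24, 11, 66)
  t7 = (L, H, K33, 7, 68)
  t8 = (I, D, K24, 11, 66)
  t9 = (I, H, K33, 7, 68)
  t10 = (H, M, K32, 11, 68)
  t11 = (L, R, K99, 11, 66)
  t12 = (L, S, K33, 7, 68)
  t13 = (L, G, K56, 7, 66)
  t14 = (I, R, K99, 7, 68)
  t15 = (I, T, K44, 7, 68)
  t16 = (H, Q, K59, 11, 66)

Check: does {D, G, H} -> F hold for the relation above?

No

(D=I, G=7, H=68): rows 1, 9, 14, 15 → F takes values {K28, K33, K99, K44} — violation
(D=I, G=11, H=66): rows 2, 5, 6, 8 → F = K24, K24, K24, K24 ✓
(D=L, G=11, H=66): rows 3, 11 → F = K99, K99 ✓
(D=L, G=7, H=66): rows 4, 13 → F = K56, K56 ✓
(D=L, G=7, H=68): rows 7, 12 → F = K33, K33 ✓
(D=H, G=11, H=68): row 10 → F = K32 ✓
(D=H, G=11, H=66): row 16 → F = K59 ✓
Two rows agree on {D, G, H} but differ on F, so {D, G, H} -> F does not hold.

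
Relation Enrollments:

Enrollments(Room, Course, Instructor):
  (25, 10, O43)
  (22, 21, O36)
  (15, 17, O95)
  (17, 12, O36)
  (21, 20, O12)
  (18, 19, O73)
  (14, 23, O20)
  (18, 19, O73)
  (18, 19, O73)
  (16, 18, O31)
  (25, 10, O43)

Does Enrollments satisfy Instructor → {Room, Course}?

Instructor=O43: 2 rows → {Room,Course} = (25, 10), (25, 10) ✓
Instructor=O36: 2 rows → {Room,Course} takes values {(22, 21), (17, 12)} — violation
Instructor=O95: 1 row → {Room,Course} = (15, 17) ✓
Instructor=O12: 1 row → {Room,Course} = (21, 20) ✓
Instructor=O73: 3 rows → {Room,Course} = (18, 19), (18, 19), (18, 19) ✓
Instructor=O20: 1 row → {Room,Course} = (14, 23) ✓
Instructor=O31: 1 row → {Room,Course} = (16, 18) ✓
Two rows agree on Instructor but differ on {Room, Course}, so Instructor → {Room, Course} does not hold.

No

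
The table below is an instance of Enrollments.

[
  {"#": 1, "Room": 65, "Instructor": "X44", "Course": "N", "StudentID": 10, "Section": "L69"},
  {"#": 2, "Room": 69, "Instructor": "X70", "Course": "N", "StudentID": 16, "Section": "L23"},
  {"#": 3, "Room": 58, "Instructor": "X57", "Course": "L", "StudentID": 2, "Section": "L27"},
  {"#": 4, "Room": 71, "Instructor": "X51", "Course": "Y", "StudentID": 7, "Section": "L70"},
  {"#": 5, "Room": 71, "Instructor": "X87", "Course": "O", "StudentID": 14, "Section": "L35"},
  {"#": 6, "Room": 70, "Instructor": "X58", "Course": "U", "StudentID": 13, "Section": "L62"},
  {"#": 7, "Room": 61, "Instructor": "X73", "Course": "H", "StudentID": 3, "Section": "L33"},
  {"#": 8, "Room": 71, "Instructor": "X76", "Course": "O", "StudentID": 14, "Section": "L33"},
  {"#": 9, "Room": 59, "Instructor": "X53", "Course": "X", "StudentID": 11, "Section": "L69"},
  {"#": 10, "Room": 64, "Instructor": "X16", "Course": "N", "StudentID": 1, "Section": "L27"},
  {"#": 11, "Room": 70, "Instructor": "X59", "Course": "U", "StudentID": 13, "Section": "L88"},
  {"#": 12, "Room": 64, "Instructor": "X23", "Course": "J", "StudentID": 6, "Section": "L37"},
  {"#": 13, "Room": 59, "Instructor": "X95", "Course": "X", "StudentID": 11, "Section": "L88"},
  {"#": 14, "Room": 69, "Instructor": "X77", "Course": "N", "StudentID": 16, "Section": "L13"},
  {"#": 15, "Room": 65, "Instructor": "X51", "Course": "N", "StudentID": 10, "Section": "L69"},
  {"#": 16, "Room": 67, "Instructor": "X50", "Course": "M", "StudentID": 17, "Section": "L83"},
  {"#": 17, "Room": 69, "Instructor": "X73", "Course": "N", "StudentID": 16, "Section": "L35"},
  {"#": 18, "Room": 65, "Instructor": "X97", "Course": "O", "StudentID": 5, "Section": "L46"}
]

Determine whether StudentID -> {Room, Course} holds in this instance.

Yes

StudentID=10: rows 1, 15 → {Room,Course} = (65, N), (65, N) ✓
StudentID=16: rows 2, 14, 17 → {Room,Course} = (69, N), (69, N), (69, N) ✓
StudentID=2: row 3 → {Room,Course} = (58, L) ✓
StudentID=7: row 4 → {Room,Course} = (71, Y) ✓
StudentID=14: rows 5, 8 → {Room,Course} = (71, O), (71, O) ✓
StudentID=13: rows 6, 11 → {Room,Course} = (70, U), (70, U) ✓
StudentID=3: row 7 → {Room,Course} = (61, H) ✓
StudentID=11: rows 9, 13 → {Room,Course} = (59, X), (59, X) ✓
StudentID=1: row 10 → {Room,Course} = (64, N) ✓
StudentID=6: row 12 → {Room,Course} = (64, J) ✓
StudentID=17: row 16 → {Room,Course} = (67, M) ✓
StudentID=5: row 18 → {Room,Course} = (65, O) ✓
Every StudentID value is associated with a single {Room, Course} value, so StudentID -> {Room, Course} holds.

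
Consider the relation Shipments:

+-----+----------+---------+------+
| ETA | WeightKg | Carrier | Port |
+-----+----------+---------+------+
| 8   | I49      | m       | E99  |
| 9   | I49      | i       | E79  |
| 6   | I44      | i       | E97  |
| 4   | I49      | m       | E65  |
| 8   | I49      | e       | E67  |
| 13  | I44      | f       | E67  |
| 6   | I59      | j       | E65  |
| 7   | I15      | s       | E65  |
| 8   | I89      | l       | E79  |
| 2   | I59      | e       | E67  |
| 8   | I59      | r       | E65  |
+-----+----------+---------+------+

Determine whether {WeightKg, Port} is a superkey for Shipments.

Two distinct rows share (WeightKg=I59, Port=E65), so {WeightKg, Port} does not determine every attribute — not a superkey.

No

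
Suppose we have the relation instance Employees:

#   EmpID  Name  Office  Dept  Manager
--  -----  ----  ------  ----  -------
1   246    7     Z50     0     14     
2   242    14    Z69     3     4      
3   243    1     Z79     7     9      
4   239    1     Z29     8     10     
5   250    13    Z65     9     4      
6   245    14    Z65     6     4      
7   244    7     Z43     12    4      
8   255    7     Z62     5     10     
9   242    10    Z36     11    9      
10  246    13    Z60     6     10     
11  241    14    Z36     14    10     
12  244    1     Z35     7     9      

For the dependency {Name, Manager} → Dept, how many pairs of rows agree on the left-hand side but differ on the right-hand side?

(Name=14, Manager=4): violating pairs (2,6) — 1 pair.
(Name=1, Manager=9): all 2 rows agree on Dept — 0 pairs.

1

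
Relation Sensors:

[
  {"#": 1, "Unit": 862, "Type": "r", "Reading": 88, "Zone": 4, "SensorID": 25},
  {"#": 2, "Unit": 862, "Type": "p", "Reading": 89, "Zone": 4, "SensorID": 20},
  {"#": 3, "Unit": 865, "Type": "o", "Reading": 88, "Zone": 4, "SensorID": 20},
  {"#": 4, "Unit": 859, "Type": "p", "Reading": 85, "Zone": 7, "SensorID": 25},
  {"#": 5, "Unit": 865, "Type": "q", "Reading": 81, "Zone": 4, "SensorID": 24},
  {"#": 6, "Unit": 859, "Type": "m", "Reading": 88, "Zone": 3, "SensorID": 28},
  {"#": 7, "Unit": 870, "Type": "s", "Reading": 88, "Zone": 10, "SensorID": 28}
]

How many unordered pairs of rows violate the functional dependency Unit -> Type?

3

Unit=862: violating pairs (1,2) — 1 pair.
Unit=865: violating pairs (3,5) — 1 pair.
Unit=859: violating pairs (4,6) — 1 pair.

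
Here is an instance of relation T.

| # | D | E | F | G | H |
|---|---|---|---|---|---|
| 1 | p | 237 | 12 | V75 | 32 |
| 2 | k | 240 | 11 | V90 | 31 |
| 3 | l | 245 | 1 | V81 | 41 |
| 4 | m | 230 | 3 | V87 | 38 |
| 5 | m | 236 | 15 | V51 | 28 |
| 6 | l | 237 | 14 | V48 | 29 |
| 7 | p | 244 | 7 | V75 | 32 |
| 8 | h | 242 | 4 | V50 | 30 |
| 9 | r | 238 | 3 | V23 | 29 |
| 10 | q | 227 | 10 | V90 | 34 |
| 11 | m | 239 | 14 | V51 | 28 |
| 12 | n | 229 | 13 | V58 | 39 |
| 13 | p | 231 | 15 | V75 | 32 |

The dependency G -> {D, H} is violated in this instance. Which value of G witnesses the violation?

G=V75: rows 1, 7, 13 → {D,H} = (p, 32), (p, 32), (p, 32) ✓
G=V90: rows 2, 10 → {D,H} takes values {(k, 31), (q, 34)} — violation
G=V81: row 3 → {D,H} = (l, 41) ✓
G=V87: row 4 → {D,H} = (m, 38) ✓
G=V51: rows 5, 11 → {D,H} = (m, 28), (m, 28) ✓
G=V48: row 6 → {D,H} = (l, 29) ✓
G=V50: row 8 → {D,H} = (h, 30) ✓
G=V23: row 9 → {D,H} = (r, 29) ✓
G=V58: row 12 → {D,H} = (n, 39) ✓
The only G value with inconsistent RHS is G=V90.

V90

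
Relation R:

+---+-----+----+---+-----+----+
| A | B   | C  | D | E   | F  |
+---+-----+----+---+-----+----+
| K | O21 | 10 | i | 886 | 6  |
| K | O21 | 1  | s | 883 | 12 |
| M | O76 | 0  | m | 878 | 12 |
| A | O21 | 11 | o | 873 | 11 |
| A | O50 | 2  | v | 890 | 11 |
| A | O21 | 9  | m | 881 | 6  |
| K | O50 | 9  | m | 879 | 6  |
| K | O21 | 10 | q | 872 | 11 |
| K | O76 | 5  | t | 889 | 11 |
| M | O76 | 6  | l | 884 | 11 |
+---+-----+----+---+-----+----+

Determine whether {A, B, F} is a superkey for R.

Yes

All 10 rows have distinct {A, B, F} values, so {A, B, F} → (all attributes) holds and {A, B, F} is a superkey.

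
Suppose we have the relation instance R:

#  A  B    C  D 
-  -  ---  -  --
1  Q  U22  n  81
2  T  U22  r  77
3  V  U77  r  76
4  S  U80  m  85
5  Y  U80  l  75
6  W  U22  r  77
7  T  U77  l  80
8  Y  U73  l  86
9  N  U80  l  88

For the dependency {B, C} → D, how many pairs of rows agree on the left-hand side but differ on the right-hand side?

1

(B=U22, C=r): all 2 rows agree on D — 0 pairs.
(B=U80, C=l): violating pairs (5,9) — 1 pair.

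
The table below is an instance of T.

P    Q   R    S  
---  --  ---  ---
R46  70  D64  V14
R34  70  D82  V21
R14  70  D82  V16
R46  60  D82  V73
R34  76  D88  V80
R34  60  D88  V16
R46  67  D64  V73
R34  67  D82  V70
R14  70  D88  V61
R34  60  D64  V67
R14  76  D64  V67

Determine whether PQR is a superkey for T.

All 11 rows have distinct PQR values, so PQR → (all attributes) holds and PQR is a superkey.

Yes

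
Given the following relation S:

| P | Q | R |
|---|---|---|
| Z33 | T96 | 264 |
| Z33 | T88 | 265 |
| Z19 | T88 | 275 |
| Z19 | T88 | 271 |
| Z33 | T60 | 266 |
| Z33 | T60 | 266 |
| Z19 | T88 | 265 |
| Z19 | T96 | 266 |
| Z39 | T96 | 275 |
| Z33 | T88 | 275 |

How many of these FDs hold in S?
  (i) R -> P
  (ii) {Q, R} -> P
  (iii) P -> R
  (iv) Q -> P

0

(i) R -> P: R=265: 2 rows → P takes values {Z33, Z19} — violation; R=275: 3 rows → P takes values {Z19, Z39, Z33} — violation; R=266: 3 rows → P takes values {Z33, Z19} — violation — fails.
(ii) {Q, R} -> P: (Q=T88, R=265): 2 rows → P takes values {Z33, Z19} — violation; (Q=T88, R=275): 2 rows → P takes values {Z19, Z33} — violation — fails.
(iii) P -> R: P=Z33: 5 rows → R takes values {264, 265, 266, 275} — violation; P=Z19: 4 rows → R takes values {275, 271, 265, 266} — violation — fails.
(iv) Q -> P: Q=T96: 3 rows → P takes values {Z33, Z19, Z39} — violation; Q=T88: 5 rows → P takes values {Z33, Z19} — violation — fails.
None of the 4 dependencies hold.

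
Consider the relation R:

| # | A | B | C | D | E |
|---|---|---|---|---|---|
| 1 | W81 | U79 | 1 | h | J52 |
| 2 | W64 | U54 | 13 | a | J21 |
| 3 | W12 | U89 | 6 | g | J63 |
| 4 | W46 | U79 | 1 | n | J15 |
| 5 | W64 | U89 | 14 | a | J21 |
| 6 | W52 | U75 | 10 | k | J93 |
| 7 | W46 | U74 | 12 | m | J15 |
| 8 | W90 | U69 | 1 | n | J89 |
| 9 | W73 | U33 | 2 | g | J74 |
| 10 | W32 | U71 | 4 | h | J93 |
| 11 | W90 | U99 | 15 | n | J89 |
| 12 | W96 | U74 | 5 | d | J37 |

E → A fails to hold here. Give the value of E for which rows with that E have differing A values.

J93

E=J52: row 1 → A = W81 ✓
E=J21: rows 2, 5 → A = W64, W64 ✓
E=J63: row 3 → A = W12 ✓
E=J15: rows 4, 7 → A = W46, W46 ✓
E=J93: rows 6, 10 → A takes values {W52, W32} — violation
E=J89: rows 8, 11 → A = W90, W90 ✓
E=J74: row 9 → A = W73 ✓
E=J37: row 12 → A = W96 ✓
The only E value with inconsistent A is E=J93.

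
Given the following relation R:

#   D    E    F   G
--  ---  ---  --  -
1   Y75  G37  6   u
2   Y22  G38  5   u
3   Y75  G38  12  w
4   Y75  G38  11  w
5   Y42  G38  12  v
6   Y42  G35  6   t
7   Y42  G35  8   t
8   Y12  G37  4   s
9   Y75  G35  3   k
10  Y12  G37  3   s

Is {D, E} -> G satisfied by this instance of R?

(D=Y75, E=G37): row 1 → G = u ✓
(D=Y22, E=G38): row 2 → G = u ✓
(D=Y75, E=G38): rows 3, 4 → G = w, w ✓
(D=Y42, E=G38): row 5 → G = v ✓
(D=Y42, E=G35): rows 6, 7 → G = t, t ✓
(D=Y12, E=G37): rows 8, 10 → G = s, s ✓
(D=Y75, E=G35): row 9 → G = k ✓
Every {D, E} value is associated with a single G value, so {D, E} -> G holds.

Yes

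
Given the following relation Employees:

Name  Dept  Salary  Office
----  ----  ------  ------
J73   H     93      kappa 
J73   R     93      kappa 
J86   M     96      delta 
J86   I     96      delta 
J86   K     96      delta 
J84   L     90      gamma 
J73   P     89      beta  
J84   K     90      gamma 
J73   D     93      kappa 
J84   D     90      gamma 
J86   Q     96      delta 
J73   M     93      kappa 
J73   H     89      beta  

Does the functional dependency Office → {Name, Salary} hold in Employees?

Office=kappa: 4 rows → {Name,Salary} = (J73, 93), (J73, 93), (J73, 93), (J73, 93) ✓
Office=delta: 4 rows → {Name,Salary} = (J86, 96), (J86, 96), (J86, 96), (J86, 96) ✓
Office=gamma: 3 rows → {Name,Salary} = (J84, 90), (J84, 90), (J84, 90) ✓
Office=beta: 2 rows → {Name,Salary} = (J73, 89), (J73, 89) ✓
Every Office value is associated with a single {Name, Salary} value, so Office → {Name, Salary} holds.

Yes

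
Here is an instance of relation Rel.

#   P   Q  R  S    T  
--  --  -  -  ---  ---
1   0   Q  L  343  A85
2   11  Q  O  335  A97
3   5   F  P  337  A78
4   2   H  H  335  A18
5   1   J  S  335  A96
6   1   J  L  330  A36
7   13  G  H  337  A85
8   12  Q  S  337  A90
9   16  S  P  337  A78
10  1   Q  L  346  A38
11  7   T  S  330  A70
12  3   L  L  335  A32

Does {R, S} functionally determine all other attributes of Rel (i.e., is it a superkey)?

Rows 3 and 9 have the same {R, S} value (R=P, S=337) but are distinct tuples, so {R, S} does not determine every attribute — not a superkey.

No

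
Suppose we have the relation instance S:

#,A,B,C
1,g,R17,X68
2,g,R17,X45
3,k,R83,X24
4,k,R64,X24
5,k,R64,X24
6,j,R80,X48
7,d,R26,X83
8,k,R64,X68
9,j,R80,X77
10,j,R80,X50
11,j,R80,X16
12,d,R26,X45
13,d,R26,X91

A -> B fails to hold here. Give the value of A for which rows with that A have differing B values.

k

A=g: rows 1, 2 → B = R17, R17 ✓
A=k: rows 3, 4, 5, 8 → B takes values {R83, R64} — violation
A=j: rows 6, 9, 10, 11 → B = R80, R80, R80, R80 ✓
A=d: rows 7, 12, 13 → B = R26, R26, R26 ✓
The only A value with inconsistent B is A=k.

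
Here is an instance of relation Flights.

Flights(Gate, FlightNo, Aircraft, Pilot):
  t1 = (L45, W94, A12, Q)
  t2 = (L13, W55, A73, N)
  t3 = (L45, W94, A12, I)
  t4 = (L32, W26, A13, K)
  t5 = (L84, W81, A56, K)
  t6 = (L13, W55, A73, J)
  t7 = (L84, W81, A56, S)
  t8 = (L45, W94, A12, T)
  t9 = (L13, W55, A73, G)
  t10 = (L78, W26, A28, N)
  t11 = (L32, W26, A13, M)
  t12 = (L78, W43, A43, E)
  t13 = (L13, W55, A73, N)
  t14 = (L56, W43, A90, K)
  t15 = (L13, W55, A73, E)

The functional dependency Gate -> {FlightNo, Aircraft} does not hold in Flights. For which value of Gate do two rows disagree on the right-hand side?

L78

Gate=L45: rows 1, 3, 8 → {FlightNo,Aircraft} = (W94, A12), (W94, A12), (W94, A12) ✓
Gate=L13: rows 2, 6, 9, 13, 15 → {FlightNo,Aircraft} = (W55, A73), (W55, A73), (W55, A73), (W55, A73), (W55, A73) ✓
Gate=L32: rows 4, 11 → {FlightNo,Aircraft} = (W26, A13), (W26, A13) ✓
Gate=L84: rows 5, 7 → {FlightNo,Aircraft} = (W81, A56), (W81, A56) ✓
Gate=L78: rows 10, 12 → {FlightNo,Aircraft} takes values {(W26, A28), (W43, A43)} — violation
Gate=L56: row 14 → {FlightNo,Aircraft} = (W43, A90) ✓
The only Gate value with inconsistent RHS is Gate=L78.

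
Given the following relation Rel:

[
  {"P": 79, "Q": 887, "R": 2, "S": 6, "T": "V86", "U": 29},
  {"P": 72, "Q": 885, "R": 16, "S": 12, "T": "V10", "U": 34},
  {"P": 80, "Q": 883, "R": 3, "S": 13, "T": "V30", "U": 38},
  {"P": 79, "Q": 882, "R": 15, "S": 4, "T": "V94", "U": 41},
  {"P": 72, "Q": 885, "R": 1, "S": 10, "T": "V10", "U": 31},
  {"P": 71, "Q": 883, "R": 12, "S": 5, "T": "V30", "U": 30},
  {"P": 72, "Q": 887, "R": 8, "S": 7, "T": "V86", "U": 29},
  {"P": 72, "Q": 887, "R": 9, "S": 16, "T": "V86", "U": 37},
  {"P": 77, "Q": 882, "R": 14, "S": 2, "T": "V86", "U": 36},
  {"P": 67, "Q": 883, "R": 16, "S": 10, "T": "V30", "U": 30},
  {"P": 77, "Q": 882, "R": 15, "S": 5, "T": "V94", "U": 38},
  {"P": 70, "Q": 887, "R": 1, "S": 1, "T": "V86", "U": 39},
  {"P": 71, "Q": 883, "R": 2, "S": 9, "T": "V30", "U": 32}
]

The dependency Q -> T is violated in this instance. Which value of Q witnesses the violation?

882

Q=887: 4 rows → T = V86, V86, V86, V86 ✓
Q=885: 2 rows → T = V10, V10 ✓
Q=883: 4 rows → T = V30, V30, V30, V30 ✓
Q=882: 3 rows → T takes values {V94, V86} — violation
The only Q value with inconsistent T is Q=882.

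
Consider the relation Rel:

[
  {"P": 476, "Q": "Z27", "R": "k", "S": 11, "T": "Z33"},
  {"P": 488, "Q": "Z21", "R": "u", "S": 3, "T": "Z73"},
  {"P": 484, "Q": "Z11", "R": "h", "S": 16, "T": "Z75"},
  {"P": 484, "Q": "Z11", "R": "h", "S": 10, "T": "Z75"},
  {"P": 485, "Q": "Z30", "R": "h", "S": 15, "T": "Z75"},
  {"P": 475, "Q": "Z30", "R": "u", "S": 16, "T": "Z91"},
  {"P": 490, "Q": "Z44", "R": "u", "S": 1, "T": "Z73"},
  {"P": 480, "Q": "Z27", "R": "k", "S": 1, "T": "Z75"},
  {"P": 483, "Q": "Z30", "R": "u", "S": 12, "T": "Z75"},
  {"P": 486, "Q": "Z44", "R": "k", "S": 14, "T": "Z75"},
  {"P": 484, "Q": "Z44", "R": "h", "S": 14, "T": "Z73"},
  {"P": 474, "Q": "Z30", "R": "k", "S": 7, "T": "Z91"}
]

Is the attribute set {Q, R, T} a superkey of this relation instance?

Two distinct rows share (Q=Z11, R=h, T=Z75), so {Q, R, T} does not determine every attribute — not a superkey.

No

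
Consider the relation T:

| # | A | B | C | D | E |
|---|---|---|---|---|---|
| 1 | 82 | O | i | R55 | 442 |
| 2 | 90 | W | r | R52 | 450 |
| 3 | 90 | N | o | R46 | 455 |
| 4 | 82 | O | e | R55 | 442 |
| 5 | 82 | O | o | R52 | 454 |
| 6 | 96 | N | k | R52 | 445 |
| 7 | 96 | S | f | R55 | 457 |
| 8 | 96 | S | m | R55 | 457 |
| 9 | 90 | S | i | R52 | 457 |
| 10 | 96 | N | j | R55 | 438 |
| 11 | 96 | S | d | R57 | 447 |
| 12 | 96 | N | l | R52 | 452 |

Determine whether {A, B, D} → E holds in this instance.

(A=82, B=O, D=R55): rows 1, 4 → E = 442, 442 ✓
(A=90, B=W, D=R52): row 2 → E = 450 ✓
(A=90, B=N, D=R46): row 3 → E = 455 ✓
(A=82, B=O, D=R52): row 5 → E = 454 ✓
(A=96, B=N, D=R52): rows 6, 12 → E takes values {445, 452} — violation
(A=96, B=S, D=R55): rows 7, 8 → E = 457, 457 ✓
(A=90, B=S, D=R52): row 9 → E = 457 ✓
(A=96, B=N, D=R55): row 10 → E = 438 ✓
(A=96, B=S, D=R57): row 11 → E = 447 ✓
Two rows agree on {A, B, D} but differ on E, so {A, B, D} → E does not hold.

No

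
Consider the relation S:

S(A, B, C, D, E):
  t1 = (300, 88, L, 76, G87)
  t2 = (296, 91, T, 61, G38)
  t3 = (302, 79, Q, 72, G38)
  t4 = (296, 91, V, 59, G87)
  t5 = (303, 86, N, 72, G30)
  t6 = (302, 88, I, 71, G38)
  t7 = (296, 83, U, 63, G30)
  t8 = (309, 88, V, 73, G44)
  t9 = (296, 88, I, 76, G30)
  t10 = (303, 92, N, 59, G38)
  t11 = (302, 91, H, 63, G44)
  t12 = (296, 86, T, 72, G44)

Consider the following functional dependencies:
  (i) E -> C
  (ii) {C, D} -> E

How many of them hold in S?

(i) E -> C: E=G87: rows 1, 4 → C takes values {L, V} — violation; E=G38: rows 2, 3, 6, 10 → C takes values {T, Q, I, N} — violation; E=G30: rows 5, 7, 9 → C takes values {N, U, I} — violation; E=G44: rows 8, 11, 12 → C takes values {V, H, T} — violation — fails.
(ii) {C, D} -> E: every LHS value maps to a single RHS value — holds.
1 of the 2 dependencies holds.

1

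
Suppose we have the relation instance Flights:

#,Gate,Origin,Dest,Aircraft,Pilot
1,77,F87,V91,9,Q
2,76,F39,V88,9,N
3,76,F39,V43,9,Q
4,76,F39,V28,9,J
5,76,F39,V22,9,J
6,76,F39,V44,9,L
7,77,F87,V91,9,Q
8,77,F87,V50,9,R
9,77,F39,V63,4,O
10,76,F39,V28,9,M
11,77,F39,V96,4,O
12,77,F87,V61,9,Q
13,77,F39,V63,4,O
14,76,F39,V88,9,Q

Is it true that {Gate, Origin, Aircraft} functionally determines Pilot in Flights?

(Gate=77, Origin=F87, Aircraft=9): rows 1, 7, 8, 12 → Pilot takes values {Q, R} — violation
(Gate=76, Origin=F39, Aircraft=9): rows 2, 3, 4, 5, 6, 10, 14 → Pilot takes values {N, Q, J, L, M} — violation
(Gate=77, Origin=F39, Aircraft=4): rows 9, 11, 13 → Pilot = O, O, O ✓
Two rows agree on {Gate, Origin, Aircraft} but differ on Pilot, so {Gate, Origin, Aircraft} → Pilot does not hold.

No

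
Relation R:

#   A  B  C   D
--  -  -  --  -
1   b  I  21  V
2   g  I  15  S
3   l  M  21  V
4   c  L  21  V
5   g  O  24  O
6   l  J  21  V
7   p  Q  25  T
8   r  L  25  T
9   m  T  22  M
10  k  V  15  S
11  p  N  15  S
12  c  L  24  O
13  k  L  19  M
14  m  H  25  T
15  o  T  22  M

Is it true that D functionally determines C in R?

No

D=V: rows 1, 3, 4, 6 → C = 21, 21, 21, 21 ✓
D=S: rows 2, 10, 11 → C = 15, 15, 15 ✓
D=O: rows 5, 12 → C = 24, 24 ✓
D=T: rows 7, 8, 14 → C = 25, 25, 25 ✓
D=M: rows 9, 13, 15 → C takes values {22, 19} — violation
Two rows agree on D but differ on C, so D -> C does not hold.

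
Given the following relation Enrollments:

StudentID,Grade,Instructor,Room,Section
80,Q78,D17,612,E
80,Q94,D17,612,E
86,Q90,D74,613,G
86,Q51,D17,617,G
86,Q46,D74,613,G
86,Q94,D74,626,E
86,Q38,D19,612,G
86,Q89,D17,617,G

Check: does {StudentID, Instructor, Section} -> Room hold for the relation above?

Yes

(StudentID=80, Instructor=D17, Section=E): 2 rows → Room = 612, 612 ✓
(StudentID=86, Instructor=D74, Section=G): 2 rows → Room = 613, 613 ✓
(StudentID=86, Instructor=D17, Section=G): 2 rows → Room = 617, 617 ✓
(StudentID=86, Instructor=D74, Section=E): 1 row → Room = 626 ✓
(StudentID=86, Instructor=D19, Section=G): 1 row → Room = 612 ✓
Every {StudentID, Instructor, Section} value is associated with a single Room value, so {StudentID, Instructor, Section} -> Room holds.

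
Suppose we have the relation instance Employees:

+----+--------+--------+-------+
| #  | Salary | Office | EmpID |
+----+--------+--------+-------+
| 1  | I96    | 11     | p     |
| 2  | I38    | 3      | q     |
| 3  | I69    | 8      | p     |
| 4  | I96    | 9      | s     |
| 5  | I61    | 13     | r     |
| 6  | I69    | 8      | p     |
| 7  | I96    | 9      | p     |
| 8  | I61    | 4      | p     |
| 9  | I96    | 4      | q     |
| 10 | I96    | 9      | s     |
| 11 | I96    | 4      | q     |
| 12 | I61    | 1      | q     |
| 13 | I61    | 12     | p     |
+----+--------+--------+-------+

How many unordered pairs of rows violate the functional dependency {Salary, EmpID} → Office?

(Salary=I96, EmpID=p): violating pairs (1,7) — 1 pair.
(Salary=I69, EmpID=p): all 2 rows agree on Office — 0 pairs.
(Salary=I96, EmpID=s): all 2 rows agree on Office — 0 pairs.
(Salary=I61, EmpID=p): violating pairs (8,13) — 1 pair.
(Salary=I96, EmpID=q): all 2 rows agree on Office — 0 pairs.

2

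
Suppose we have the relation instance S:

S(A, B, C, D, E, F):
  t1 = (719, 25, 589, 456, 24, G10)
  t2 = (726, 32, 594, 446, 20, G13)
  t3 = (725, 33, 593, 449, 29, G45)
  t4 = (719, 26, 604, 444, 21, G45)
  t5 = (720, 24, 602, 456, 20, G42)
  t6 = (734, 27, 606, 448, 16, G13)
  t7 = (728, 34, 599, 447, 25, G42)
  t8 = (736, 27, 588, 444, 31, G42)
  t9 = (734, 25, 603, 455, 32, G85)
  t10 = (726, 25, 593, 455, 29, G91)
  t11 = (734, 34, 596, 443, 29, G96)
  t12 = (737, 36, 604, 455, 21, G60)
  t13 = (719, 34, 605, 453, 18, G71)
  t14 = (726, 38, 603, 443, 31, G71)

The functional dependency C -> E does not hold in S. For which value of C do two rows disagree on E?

C=589: row 1 → E = 24 ✓
C=594: row 2 → E = 20 ✓
C=593: rows 3, 10 → E = 29, 29 ✓
C=604: rows 4, 12 → E = 21, 21 ✓
C=602: row 5 → E = 20 ✓
C=606: row 6 → E = 16 ✓
C=599: row 7 → E = 25 ✓
C=588: row 8 → E = 31 ✓
C=603: rows 9, 14 → E takes values {32, 31} — violation
C=596: row 11 → E = 29 ✓
C=605: row 13 → E = 18 ✓
The only C value with inconsistent E is C=603.

603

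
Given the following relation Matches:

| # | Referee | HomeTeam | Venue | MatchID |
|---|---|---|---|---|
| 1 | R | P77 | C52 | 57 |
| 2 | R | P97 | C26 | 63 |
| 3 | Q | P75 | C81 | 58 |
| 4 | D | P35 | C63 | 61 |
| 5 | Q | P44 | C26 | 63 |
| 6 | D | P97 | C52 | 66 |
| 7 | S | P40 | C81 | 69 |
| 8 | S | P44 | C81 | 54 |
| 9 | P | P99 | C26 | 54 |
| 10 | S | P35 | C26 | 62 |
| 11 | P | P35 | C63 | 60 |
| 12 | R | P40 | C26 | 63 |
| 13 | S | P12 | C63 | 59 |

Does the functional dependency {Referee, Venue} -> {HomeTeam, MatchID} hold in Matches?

No

(Referee=R, Venue=C52): row 1 → {HomeTeam,MatchID} = (P77, 57) ✓
(Referee=R, Venue=C26): rows 2, 12 → {HomeTeam,MatchID} takes values {(P97, 63), (P40, 63)} — violation
(Referee=Q, Venue=C81): row 3 → {HomeTeam,MatchID} = (P75, 58) ✓
(Referee=D, Venue=C63): row 4 → {HomeTeam,MatchID} = (P35, 61) ✓
(Referee=Q, Venue=C26): row 5 → {HomeTeam,MatchID} = (P44, 63) ✓
(Referee=D, Venue=C52): row 6 → {HomeTeam,MatchID} = (P97, 66) ✓
(Referee=S, Venue=C81): rows 7, 8 → {HomeTeam,MatchID} takes values {(P40, 69), (P44, 54)} — violation
(Referee=P, Venue=C26): row 9 → {HomeTeam,MatchID} = (P99, 54) ✓
(Referee=S, Venue=C26): row 10 → {HomeTeam,MatchID} = (P35, 62) ✓
(Referee=P, Venue=C63): row 11 → {HomeTeam,MatchID} = (P35, 60) ✓
(Referee=S, Venue=C63): row 13 → {HomeTeam,MatchID} = (P12, 59) ✓
Two rows agree on {Referee, Venue} but differ on {HomeTeam, MatchID}, so {Referee, Venue} -> {HomeTeam, MatchID} does not hold.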